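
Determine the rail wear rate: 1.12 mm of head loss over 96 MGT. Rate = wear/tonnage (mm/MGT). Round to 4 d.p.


Wear rate = total wear / cumulative tonnage
Rate = 1.12 / 96
Rate = 0.0117 mm/MGT

0.0117


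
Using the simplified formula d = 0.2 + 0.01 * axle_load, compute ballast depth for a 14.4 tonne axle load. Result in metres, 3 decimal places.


d = 0.2 + 0.01 * 14.4
d = 0.2 + 0.144
d = 0.344 m

0.344


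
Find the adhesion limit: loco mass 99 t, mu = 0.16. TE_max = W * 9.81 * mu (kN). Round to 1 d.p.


TE_max = W * g * mu
TE_max = 99 * 9.81 * 0.16
TE_max = 971.19 * 0.16
TE_max = 155.4 kN

155.4


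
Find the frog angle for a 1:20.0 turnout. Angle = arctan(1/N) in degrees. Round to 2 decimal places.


1/N = 1/20.0 = 0.05
angle = arctan(0.05) = 0.049958 rad
angle = 0.049958 * 180/pi = 2.86 degrees

2.86


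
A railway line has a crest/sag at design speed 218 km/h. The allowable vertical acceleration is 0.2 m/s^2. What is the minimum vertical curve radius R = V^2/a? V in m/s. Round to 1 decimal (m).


Convert speed: V = 218 / 3.6 = 60.5556 m/s
V^2 = 3666.9753 m^2/s^2
R_v = 3666.9753 / 0.2
R_v = 18334.9 m

18334.9


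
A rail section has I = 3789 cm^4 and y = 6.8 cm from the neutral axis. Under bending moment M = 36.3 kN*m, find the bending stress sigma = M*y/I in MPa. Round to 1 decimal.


Convert units:
M = 36.3 kN*m = 36300000 N*mm
y = 6.8 cm = 68 mm
I = 3789 cm^4 = 37890000 mm^4
sigma = 36300000 * 68 / 37890000
sigma = 65.1 MPa

65.1


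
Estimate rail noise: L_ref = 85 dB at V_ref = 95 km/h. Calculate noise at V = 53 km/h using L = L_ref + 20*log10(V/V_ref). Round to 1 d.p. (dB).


V/V_ref = 53 / 95 = 0.557895
log10(0.557895) = -0.253448
20 * -0.253448 = -5.069
L = 85 + -5.069 = 79.9 dB

79.9


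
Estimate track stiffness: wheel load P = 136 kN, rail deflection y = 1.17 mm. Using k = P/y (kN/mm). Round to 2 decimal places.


Track stiffness k = P / y
k = 136 / 1.17
k = 116.24 kN/mm

116.24


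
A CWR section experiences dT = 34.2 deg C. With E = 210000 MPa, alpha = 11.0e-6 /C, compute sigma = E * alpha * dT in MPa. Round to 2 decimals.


sigma = E * alpha * dT
sigma = 210000 * 11.0e-6 * 34.2
sigma = 2.31 * 34.2
sigma = 79.00 MPa

79.00


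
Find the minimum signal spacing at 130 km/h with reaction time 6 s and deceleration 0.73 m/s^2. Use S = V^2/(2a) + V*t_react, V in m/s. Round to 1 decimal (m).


V = 130 / 3.6 = 36.1111 m/s
Braking distance = 36.1111^2 / (2*0.73) = 893.1591 m
Sighting distance = 36.1111 * 6 = 216.6667 m
S = 893.1591 + 216.6667 = 1109.8 m

1109.8


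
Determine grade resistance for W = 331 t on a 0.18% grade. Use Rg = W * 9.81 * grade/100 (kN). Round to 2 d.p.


Rg = W * 9.81 * grade / 100
Rg = 331 * 9.81 * 0.18 / 100
Rg = 3247.11 * 0.0018
Rg = 5.84 kN

5.84


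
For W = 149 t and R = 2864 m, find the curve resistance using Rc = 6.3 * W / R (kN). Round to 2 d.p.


Rc = 6.3 * W / R
Rc = 6.3 * 149 / 2864
Rc = 938.7 / 2864
Rc = 0.33 kN

0.33


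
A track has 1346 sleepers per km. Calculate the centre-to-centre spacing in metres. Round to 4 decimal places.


Spacing = 1000 m / number of sleepers
Spacing = 1000 / 1346
Spacing = 0.7429 m

0.7429


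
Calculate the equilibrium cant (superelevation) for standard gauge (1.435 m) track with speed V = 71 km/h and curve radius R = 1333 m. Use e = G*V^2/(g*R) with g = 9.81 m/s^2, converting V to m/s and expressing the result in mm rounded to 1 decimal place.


Convert speed: V = 71 / 3.6 = 19.7222 m/s
Apply formula: e = 1.435 * 19.7222^2 / (9.81 * 1333)
e = 1.435 * 388.966 / 13076.73
e = 0.042684 m = 42.7 mm

42.7


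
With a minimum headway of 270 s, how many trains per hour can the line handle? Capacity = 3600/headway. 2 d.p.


Capacity = 3600 / headway
Capacity = 3600 / 270
Capacity = 13.33 trains/hour

13.33


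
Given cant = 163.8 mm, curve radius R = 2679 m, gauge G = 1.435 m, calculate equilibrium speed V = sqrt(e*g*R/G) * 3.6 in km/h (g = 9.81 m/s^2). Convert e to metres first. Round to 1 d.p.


Convert cant: e = 163.8 mm = 0.1638 m
V_ms = sqrt(0.1638 * 9.81 * 2679 / 1.435)
V_ms = sqrt(2999.878859) = 54.7711 m/s
V = 54.7711 * 3.6 = 197.2 km/h

197.2


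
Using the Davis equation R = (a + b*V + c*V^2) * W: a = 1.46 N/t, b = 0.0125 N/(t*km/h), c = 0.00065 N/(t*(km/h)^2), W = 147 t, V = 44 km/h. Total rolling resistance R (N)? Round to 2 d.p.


b*V = 0.0125 * 44 = 0.55
c*V^2 = 0.00065 * 1936 = 1.2584
R_per_t = 1.46 + 0.55 + 1.2584 = 3.2684 N/t
R_total = 3.2684 * 147 = 480.45 N

480.45


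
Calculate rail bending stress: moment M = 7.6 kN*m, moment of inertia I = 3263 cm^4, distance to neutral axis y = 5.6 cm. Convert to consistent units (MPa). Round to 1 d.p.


Convert units:
M = 7.6 kN*m = 7600000 N*mm
y = 5.6 cm = 56 mm
I = 3263 cm^4 = 32630000 mm^4
sigma = 7600000 * 56 / 32630000
sigma = 13.0 MPa

13.0


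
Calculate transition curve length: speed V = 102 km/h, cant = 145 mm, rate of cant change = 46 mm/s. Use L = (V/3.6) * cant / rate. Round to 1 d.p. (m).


Convert speed: V = 102 / 3.6 = 28.3333 m/s
L = 28.3333 * 145 / 46
L = 4108.3333 / 46
L = 89.3 m

89.3


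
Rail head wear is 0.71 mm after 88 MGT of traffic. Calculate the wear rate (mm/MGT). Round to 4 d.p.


Wear rate = total wear / cumulative tonnage
Rate = 0.71 / 88
Rate = 0.0081 mm/MGT

0.0081


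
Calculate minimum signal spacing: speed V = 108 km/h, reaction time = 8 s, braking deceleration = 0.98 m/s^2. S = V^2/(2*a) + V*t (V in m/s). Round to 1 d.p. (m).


V = 108 / 3.6 = 30.0 m/s
Braking distance = 30.0^2 / (2*0.98) = 459.1837 m
Sighting distance = 30.0 * 8 = 240.0 m
S = 459.1837 + 240.0 = 699.2 m

699.2


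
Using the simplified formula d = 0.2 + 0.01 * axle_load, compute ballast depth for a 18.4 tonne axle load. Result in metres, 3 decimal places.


d = 0.2 + 0.01 * 18.4
d = 0.2 + 0.184
d = 0.384 m

0.384


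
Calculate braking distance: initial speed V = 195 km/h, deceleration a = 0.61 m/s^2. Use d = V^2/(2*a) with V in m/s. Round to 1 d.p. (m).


Convert speed: V = 195 / 3.6 = 54.1667 m/s
V^2 = 2934.0278
d = 2934.0278 / (2 * 0.61)
d = 2934.0278 / 1.22
d = 2404.9 m

2404.9


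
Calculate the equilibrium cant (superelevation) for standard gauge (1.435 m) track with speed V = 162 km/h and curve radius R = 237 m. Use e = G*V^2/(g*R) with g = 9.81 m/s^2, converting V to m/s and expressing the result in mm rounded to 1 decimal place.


Convert speed: V = 162 / 3.6 = 45.0 m/s
Apply formula: e = 1.435 * 45.0^2 / (9.81 * 237)
e = 1.435 * 2025.0 / 2324.97
e = 1.249855 m = 1249.9 mm

1249.9


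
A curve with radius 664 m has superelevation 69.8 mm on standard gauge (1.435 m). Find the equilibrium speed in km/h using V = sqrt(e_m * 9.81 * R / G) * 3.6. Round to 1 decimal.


Convert cant: e = 69.8 mm = 0.0698 m
V_ms = sqrt(0.0698 * 9.81 * 664 / 1.435)
V_ms = sqrt(316.84044) = 17.8 m/s
V = 17.8 * 3.6 = 64.1 km/h

64.1


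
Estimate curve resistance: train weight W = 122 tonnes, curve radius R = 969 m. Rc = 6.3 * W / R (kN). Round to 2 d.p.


Rc = 6.3 * W / R
Rc = 6.3 * 122 / 969
Rc = 768.6 / 969
Rc = 0.79 kN

0.79


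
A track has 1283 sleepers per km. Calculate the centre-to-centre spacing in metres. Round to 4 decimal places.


Spacing = 1000 m / number of sleepers
Spacing = 1000 / 1283
Spacing = 0.7794 m

0.7794


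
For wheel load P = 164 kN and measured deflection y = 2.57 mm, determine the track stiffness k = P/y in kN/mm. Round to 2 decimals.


Track stiffness k = P / y
k = 164 / 2.57
k = 63.81 kN/mm

63.81


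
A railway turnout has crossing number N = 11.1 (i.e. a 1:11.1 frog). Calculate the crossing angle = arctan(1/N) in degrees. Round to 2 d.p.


1/N = 1/11.1 = 0.09009
angle = arctan(0.09009) = 0.089848 rad
angle = 0.089848 * 180/pi = 5.15 degrees

5.15


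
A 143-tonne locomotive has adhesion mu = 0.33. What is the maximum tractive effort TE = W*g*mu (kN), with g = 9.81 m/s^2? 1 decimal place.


TE_max = W * g * mu
TE_max = 143 * 9.81 * 0.33
TE_max = 1402.83 * 0.33
TE_max = 462.9 kN

462.9


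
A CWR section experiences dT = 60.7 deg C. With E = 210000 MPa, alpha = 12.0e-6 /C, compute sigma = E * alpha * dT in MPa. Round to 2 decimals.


sigma = E * alpha * dT
sigma = 210000 * 12.0e-6 * 60.7
sigma = 2.52 * 60.7
sigma = 152.96 MPa

152.96


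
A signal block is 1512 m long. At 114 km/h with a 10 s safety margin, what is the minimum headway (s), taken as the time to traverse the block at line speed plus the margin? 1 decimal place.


V = 114 / 3.6 = 31.6667 m/s
Block traversal time = 1512 / 31.6667 = 47.7474 s
Headway = 47.7474 + 10
Headway = 57.7 s

57.7


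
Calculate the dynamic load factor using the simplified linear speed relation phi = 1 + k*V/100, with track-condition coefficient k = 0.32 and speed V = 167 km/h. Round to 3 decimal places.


phi = 1 + k * V / 100
phi = 1 + 0.32 * 167 / 100
phi = 1 + 0.5344
phi = 1.534

1.534


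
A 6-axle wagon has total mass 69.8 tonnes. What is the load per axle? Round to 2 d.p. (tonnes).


Load per axle = total weight / number of axles
Load = 69.8 / 6
Load = 11.63 tonnes

11.63


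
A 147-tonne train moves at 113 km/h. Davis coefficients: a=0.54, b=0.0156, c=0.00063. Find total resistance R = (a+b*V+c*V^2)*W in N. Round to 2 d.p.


b*V = 0.0156 * 113 = 1.7628
c*V^2 = 0.00063 * 12769 = 8.04447
R_per_t = 0.54 + 1.7628 + 8.04447 = 10.34727 N/t
R_total = 10.34727 * 147 = 1521.05 N

1521.05


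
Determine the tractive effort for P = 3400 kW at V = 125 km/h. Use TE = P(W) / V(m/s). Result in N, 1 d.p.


Convert: P = 3400 kW = 3400000 W
V = 125 / 3.6 = 34.7222 m/s
TE = 3400000 / 34.7222
TE = 97920.0 N

97920.0


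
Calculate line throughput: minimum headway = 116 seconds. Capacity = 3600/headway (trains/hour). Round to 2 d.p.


Capacity = 3600 / headway
Capacity = 3600 / 116
Capacity = 31.03 trains/hour

31.03


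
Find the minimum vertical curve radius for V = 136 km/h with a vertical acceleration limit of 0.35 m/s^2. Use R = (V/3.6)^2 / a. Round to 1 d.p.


Convert speed: V = 136 / 3.6 = 37.7778 m/s
V^2 = 1427.1605 m^2/s^2
R_v = 1427.1605 / 0.35
R_v = 4077.6 m

4077.6


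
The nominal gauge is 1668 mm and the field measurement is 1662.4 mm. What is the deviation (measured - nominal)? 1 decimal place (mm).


Deviation = measured - nominal
Deviation = 1662.4 - 1668
Deviation = -5.6 mm

-5.6


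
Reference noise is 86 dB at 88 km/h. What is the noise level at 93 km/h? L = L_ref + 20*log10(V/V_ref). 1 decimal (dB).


V/V_ref = 93 / 88 = 1.056818
log10(1.056818) = 0.024
20 * 0.024 = 0.48
L = 86 + 0.48 = 86.5 dB

86.5


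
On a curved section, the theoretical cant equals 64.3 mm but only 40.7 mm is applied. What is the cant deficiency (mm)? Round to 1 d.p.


Cant deficiency = equilibrium cant - actual cant
CD = 64.3 - 40.7
CD = 23.6 mm

23.6


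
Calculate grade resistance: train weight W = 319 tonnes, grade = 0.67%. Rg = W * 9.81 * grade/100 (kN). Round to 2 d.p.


Rg = W * 9.81 * grade / 100
Rg = 319 * 9.81 * 0.67 / 100
Rg = 3129.39 * 0.0067
Rg = 20.97 kN

20.97


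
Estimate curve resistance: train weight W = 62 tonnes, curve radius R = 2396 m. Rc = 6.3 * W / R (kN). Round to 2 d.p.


Rc = 6.3 * W / R
Rc = 6.3 * 62 / 2396
Rc = 390.6 / 2396
Rc = 0.16 kN

0.16


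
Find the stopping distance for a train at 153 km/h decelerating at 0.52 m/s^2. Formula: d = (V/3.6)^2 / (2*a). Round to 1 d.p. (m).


Convert speed: V = 153 / 3.6 = 42.5 m/s
V^2 = 1806.25
d = 1806.25 / (2 * 0.52)
d = 1806.25 / 1.04
d = 1736.8 m

1736.8


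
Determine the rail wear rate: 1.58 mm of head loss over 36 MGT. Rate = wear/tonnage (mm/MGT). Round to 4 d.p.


Wear rate = total wear / cumulative tonnage
Rate = 1.58 / 36
Rate = 0.0439 mm/MGT

0.0439


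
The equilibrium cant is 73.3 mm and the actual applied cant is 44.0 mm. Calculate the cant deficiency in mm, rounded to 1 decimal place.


Cant deficiency = equilibrium cant - actual cant
CD = 73.3 - 44.0
CD = 29.3 mm

29.3


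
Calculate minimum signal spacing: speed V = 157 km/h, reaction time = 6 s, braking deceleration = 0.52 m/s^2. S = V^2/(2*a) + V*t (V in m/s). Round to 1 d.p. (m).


V = 157 / 3.6 = 43.6111 m/s
Braking distance = 43.6111^2 / (2*0.52) = 1828.7779 m
Sighting distance = 43.6111 * 6 = 261.6667 m
S = 1828.7779 + 261.6667 = 2090.4 m

2090.4


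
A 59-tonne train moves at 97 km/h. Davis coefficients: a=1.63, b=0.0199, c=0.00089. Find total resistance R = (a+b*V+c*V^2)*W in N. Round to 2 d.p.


b*V = 0.0199 * 97 = 1.9303
c*V^2 = 0.00089 * 9409 = 8.37401
R_per_t = 1.63 + 1.9303 + 8.37401 = 11.93431 N/t
R_total = 11.93431 * 59 = 704.12 N

704.12


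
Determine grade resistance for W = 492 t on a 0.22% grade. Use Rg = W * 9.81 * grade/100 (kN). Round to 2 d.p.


Rg = W * 9.81 * grade / 100
Rg = 492 * 9.81 * 0.22 / 100
Rg = 4826.52 * 0.0022
Rg = 10.62 kN

10.62


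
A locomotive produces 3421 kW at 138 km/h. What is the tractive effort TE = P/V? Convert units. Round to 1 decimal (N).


Convert: P = 3421 kW = 3421000 W
V = 138 / 3.6 = 38.3333 m/s
TE = 3421000 / 38.3333
TE = 89243.5 N

89243.5


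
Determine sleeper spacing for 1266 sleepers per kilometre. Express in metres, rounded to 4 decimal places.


Spacing = 1000 m / number of sleepers
Spacing = 1000 / 1266
Spacing = 0.7899 m

0.7899


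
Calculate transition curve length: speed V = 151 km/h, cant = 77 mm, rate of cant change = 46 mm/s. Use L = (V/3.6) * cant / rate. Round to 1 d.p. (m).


Convert speed: V = 151 / 3.6 = 41.9444 m/s
L = 41.9444 * 77 / 46
L = 3229.7222 / 46
L = 70.2 m

70.2


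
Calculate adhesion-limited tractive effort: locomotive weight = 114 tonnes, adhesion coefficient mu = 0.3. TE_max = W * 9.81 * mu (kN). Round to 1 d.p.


TE_max = W * g * mu
TE_max = 114 * 9.81 * 0.3
TE_max = 1118.34 * 0.3
TE_max = 335.5 kN

335.5


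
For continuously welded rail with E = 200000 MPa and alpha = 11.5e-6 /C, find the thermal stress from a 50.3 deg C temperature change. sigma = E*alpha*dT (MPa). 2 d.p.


sigma = E * alpha * dT
sigma = 200000 * 11.5e-6 * 50.3
sigma = 2.3 * 50.3
sigma = 115.69 MPa

115.69


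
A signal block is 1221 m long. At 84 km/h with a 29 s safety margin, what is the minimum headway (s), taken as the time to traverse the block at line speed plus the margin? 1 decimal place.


V = 84 / 3.6 = 23.3333 m/s
Block traversal time = 1221 / 23.3333 = 52.3286 s
Headway = 52.3286 + 29
Headway = 81.3 s

81.3


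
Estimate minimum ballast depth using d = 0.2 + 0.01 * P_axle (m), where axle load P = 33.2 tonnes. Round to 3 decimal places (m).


d = 0.2 + 0.01 * 33.2
d = 0.2 + 0.332
d = 0.532 m

0.532


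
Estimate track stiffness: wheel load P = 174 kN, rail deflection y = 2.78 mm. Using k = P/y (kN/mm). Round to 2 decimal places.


Track stiffness k = P / y
k = 174 / 2.78
k = 62.59 kN/mm

62.59


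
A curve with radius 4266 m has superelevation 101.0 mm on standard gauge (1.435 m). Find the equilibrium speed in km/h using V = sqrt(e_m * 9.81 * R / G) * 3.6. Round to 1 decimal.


Convert cant: e = 101.0 mm = 0.1010 m
V_ms = sqrt(0.1010 * 9.81 * 4266 / 1.435)
V_ms = sqrt(2945.502063) = 54.2725 m/s
V = 54.2725 * 3.6 = 195.4 km/h

195.4


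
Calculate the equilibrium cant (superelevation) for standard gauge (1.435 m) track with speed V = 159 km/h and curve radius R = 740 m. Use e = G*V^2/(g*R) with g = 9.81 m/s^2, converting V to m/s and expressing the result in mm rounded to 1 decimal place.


Convert speed: V = 159 / 3.6 = 44.1667 m/s
Apply formula: e = 1.435 * 44.1667^2 / (9.81 * 740)
e = 1.435 * 1950.6944 / 7259.4
e = 0.385603 m = 385.6 mm

385.6


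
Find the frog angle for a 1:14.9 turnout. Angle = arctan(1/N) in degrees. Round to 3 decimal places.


1/N = 1/14.9 = 0.067114
angle = arctan(0.067114) = 0.067014 rad
angle = 0.067014 * 180/pi = 3.840 degrees

3.840


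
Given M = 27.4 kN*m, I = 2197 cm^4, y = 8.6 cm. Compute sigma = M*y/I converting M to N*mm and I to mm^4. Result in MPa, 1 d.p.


Convert units:
M = 27.4 kN*m = 27400000 N*mm
y = 8.6 cm = 86 mm
I = 2197 cm^4 = 21970000 mm^4
sigma = 27400000 * 86 / 21970000
sigma = 107.3 MPa

107.3


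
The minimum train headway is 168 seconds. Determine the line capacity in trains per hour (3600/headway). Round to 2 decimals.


Capacity = 3600 / headway
Capacity = 3600 / 168
Capacity = 21.43 trains/hour

21.43


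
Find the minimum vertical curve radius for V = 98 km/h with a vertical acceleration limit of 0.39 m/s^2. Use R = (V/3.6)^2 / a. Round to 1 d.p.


Convert speed: V = 98 / 3.6 = 27.2222 m/s
V^2 = 741.0494 m^2/s^2
R_v = 741.0494 / 0.39
R_v = 1900.1 m

1900.1


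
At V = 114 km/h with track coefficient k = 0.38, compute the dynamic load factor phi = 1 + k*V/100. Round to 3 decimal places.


phi = 1 + k * V / 100
phi = 1 + 0.38 * 114 / 100
phi = 1 + 0.4332
phi = 1.433

1.433


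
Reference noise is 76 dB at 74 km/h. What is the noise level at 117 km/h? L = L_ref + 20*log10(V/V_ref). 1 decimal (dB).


V/V_ref = 117 / 74 = 1.581081
log10(1.581081) = 0.198954
20 * 0.198954 = 3.9791
L = 76 + 3.9791 = 80.0 dB

80.0


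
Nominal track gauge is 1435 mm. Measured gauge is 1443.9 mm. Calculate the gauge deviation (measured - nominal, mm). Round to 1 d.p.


Deviation = measured - nominal
Deviation = 1443.9 - 1435
Deviation = 8.9 mm

8.9


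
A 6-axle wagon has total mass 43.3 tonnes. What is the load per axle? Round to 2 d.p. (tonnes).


Load per axle = total weight / number of axles
Load = 43.3 / 6
Load = 7.22 tonnes

7.22


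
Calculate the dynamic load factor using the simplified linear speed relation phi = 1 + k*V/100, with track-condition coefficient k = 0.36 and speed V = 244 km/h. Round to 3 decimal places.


phi = 1 + k * V / 100
phi = 1 + 0.36 * 244 / 100
phi = 1 + 0.8784
phi = 1.878

1.878


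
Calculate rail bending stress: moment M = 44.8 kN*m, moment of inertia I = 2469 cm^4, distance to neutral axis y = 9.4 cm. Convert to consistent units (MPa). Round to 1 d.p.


Convert units:
M = 44.8 kN*m = 44800000 N*mm
y = 9.4 cm = 94 mm
I = 2469 cm^4 = 24690000 mm^4
sigma = 44800000 * 94 / 24690000
sigma = 170.6 MPa

170.6


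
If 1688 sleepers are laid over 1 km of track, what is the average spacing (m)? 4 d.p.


Spacing = 1000 m / number of sleepers
Spacing = 1000 / 1688
Spacing = 0.5924 m

0.5924


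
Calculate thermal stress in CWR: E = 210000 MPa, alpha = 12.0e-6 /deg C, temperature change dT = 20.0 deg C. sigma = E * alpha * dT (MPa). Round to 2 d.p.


sigma = E * alpha * dT
sigma = 210000 * 12.0e-6 * 20.0
sigma = 2.52 * 20.0
sigma = 50.40 MPa

50.40


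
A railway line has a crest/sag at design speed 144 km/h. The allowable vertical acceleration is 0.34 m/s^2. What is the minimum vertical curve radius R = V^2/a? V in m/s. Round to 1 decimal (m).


Convert speed: V = 144 / 3.6 = 40.0 m/s
V^2 = 1600.0 m^2/s^2
R_v = 1600.0 / 0.34
R_v = 4705.9 m

4705.9


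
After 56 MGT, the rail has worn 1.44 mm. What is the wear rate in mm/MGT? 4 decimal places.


Wear rate = total wear / cumulative tonnage
Rate = 1.44 / 56
Rate = 0.0257 mm/MGT

0.0257


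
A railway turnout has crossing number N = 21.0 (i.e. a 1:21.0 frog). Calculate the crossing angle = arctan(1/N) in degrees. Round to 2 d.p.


1/N = 1/21.0 = 0.047619
angle = arctan(0.047619) = 0.047583 rad
angle = 0.047583 * 180/pi = 2.73 degrees

2.73


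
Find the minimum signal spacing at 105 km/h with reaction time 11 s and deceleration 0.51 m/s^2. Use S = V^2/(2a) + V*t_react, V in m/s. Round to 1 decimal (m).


V = 105 / 3.6 = 29.1667 m/s
Braking distance = 29.1667^2 / (2*0.51) = 834.0142 m
Sighting distance = 29.1667 * 11 = 320.8333 m
S = 834.0142 + 320.8333 = 1154.8 m

1154.8


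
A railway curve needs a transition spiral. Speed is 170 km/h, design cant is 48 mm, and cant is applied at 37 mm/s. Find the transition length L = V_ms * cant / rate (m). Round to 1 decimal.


Convert speed: V = 170 / 3.6 = 47.2222 m/s
L = 47.2222 * 48 / 37
L = 2266.6667 / 37
L = 61.3 m

61.3


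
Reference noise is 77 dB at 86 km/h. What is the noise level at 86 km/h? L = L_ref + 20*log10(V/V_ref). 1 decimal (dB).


V/V_ref = 86 / 86 = 1.0
log10(1.0) = 0.0
20 * 0.0 = 0.0
L = 77 + 0.0 = 77.0 dB

77.0


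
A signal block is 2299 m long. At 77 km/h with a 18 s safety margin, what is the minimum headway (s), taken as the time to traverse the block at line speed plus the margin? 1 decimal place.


V = 77 / 3.6 = 21.3889 m/s
Block traversal time = 2299 / 21.3889 = 107.4857 s
Headway = 107.4857 + 18
Headway = 125.5 s

125.5


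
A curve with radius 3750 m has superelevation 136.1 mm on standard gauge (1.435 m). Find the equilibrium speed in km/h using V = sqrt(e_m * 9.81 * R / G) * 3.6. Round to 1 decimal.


Convert cant: e = 136.1 mm = 0.1361 m
V_ms = sqrt(0.1361 * 9.81 * 3750 / 1.435)
V_ms = sqrt(3489.044425) = 59.0681 m/s
V = 59.0681 * 3.6 = 212.6 km/h

212.6


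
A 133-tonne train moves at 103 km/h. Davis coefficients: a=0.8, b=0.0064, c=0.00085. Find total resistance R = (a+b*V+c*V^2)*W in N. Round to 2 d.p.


b*V = 0.0064 * 103 = 0.6592
c*V^2 = 0.00085 * 10609 = 9.01765
R_per_t = 0.8 + 0.6592 + 9.01765 = 10.47685 N/t
R_total = 10.47685 * 133 = 1393.42 N

1393.42


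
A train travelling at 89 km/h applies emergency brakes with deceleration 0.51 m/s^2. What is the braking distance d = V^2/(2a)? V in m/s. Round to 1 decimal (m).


Convert speed: V = 89 / 3.6 = 24.7222 m/s
V^2 = 611.1883
d = 611.1883 / (2 * 0.51)
d = 611.1883 / 1.02
d = 599.2 m

599.2


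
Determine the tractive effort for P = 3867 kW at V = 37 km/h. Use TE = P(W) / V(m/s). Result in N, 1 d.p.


Convert: P = 3867 kW = 3867000 W
V = 37 / 3.6 = 10.2778 m/s
TE = 3867000 / 10.2778
TE = 376248.6 N

376248.6


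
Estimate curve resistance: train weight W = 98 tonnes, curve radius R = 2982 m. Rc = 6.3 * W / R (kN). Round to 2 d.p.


Rc = 6.3 * W / R
Rc = 6.3 * 98 / 2982
Rc = 617.4 / 2982
Rc = 0.21 kN

0.21


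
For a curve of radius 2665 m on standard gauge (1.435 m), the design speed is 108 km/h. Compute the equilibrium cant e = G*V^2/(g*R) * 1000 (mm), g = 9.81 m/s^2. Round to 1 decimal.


Convert speed: V = 108 / 3.6 = 30.0 m/s
Apply formula: e = 1.435 * 30.0^2 / (9.81 * 2665)
e = 1.435 * 900.0 / 26143.65
e = 0.0494 m = 49.4 mm

49.4


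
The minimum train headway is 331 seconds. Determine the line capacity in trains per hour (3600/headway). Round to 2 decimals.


Capacity = 3600 / headway
Capacity = 3600 / 331
Capacity = 10.88 trains/hour

10.88


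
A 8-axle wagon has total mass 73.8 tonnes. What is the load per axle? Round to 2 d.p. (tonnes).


Load per axle = total weight / number of axles
Load = 73.8 / 8
Load = 9.23 tonnes

9.23


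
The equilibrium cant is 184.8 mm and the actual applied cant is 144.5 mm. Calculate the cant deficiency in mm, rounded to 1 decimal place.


Cant deficiency = equilibrium cant - actual cant
CD = 184.8 - 144.5
CD = 40.3 mm

40.3


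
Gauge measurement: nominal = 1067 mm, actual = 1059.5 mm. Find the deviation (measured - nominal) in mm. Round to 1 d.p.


Deviation = measured - nominal
Deviation = 1059.5 - 1067
Deviation = -7.5 mm

-7.5


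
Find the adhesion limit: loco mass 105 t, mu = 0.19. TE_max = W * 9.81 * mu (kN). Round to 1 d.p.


TE_max = W * g * mu
TE_max = 105 * 9.81 * 0.19
TE_max = 1030.05 * 0.19
TE_max = 195.7 kN

195.7


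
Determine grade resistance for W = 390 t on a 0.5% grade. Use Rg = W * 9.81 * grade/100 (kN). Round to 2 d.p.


Rg = W * 9.81 * grade / 100
Rg = 390 * 9.81 * 0.5 / 100
Rg = 3825.9 * 0.005
Rg = 19.13 kN

19.13


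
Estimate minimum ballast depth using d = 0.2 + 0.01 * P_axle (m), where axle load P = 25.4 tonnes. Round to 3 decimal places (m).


d = 0.2 + 0.01 * 25.4
d = 0.2 + 0.254
d = 0.454 m

0.454


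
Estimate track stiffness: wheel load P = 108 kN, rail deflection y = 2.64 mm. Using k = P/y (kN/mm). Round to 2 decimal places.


Track stiffness k = P / y
k = 108 / 2.64
k = 40.91 kN/mm

40.91


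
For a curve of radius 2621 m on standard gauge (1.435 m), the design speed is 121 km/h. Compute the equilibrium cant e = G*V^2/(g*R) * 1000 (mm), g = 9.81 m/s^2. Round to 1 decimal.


Convert speed: V = 121 / 3.6 = 33.6111 m/s
Apply formula: e = 1.435 * 33.6111^2 / (9.81 * 2621)
e = 1.435 * 1129.7068 / 25712.01
e = 0.063049 m = 63.0 mm

63.0


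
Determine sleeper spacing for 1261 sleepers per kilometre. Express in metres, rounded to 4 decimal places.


Spacing = 1000 m / number of sleepers
Spacing = 1000 / 1261
Spacing = 0.7930 m

0.7930


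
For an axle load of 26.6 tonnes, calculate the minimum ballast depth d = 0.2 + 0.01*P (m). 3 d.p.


d = 0.2 + 0.01 * 26.6
d = 0.2 + 0.266
d = 0.466 m

0.466


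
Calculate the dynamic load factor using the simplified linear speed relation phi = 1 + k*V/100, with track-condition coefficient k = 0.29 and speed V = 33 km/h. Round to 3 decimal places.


phi = 1 + k * V / 100
phi = 1 + 0.29 * 33 / 100
phi = 1 + 0.0957
phi = 1.096

1.096


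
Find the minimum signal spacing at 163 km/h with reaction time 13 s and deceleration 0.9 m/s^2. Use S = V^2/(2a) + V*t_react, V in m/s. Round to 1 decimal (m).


V = 163 / 3.6 = 45.2778 m/s
Braking distance = 45.2778^2 / (2*0.9) = 1138.9318 m
Sighting distance = 45.2778 * 13 = 588.6111 m
S = 1138.9318 + 588.6111 = 1727.5 m

1727.5


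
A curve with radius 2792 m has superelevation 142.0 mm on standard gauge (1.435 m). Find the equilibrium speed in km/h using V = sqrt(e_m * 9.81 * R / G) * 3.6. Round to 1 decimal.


Convert cant: e = 142.0 mm = 0.1420 m
V_ms = sqrt(0.1420 * 9.81 * 2792 / 1.435)
V_ms = sqrt(2710.32184) = 52.0608 m/s
V = 52.0608 * 3.6 = 187.4 km/h

187.4


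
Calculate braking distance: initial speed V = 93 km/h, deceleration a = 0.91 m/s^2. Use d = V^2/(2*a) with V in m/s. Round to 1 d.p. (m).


Convert speed: V = 93 / 3.6 = 25.8333 m/s
V^2 = 667.3611
d = 667.3611 / (2 * 0.91)
d = 667.3611 / 1.82
d = 366.7 m

366.7


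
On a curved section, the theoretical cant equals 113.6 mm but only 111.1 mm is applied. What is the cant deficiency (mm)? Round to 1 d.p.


Cant deficiency = equilibrium cant - actual cant
CD = 113.6 - 111.1
CD = 2.5 mm

2.5


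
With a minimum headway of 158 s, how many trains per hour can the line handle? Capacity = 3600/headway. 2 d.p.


Capacity = 3600 / headway
Capacity = 3600 / 158
Capacity = 22.78 trains/hour

22.78


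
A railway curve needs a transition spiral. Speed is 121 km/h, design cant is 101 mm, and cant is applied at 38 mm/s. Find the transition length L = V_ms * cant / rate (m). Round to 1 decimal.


Convert speed: V = 121 / 3.6 = 33.6111 m/s
L = 33.6111 * 101 / 38
L = 3394.7222 / 38
L = 89.3 m

89.3


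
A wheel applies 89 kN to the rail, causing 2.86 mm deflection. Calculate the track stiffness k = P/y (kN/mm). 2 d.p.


Track stiffness k = P / y
k = 89 / 2.86
k = 31.12 kN/mm

31.12


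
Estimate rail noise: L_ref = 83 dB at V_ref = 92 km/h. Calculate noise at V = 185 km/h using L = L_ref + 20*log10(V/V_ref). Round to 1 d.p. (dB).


V/V_ref = 185 / 92 = 2.01087
log10(2.01087) = 0.303384
20 * 0.303384 = 6.0677
L = 83 + 6.0677 = 89.1 dB

89.1


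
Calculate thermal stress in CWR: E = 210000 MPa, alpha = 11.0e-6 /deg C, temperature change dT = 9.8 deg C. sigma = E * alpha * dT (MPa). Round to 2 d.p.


sigma = E * alpha * dT
sigma = 210000 * 11.0e-6 * 9.8
sigma = 2.31 * 9.8
sigma = 22.64 MPa

22.64


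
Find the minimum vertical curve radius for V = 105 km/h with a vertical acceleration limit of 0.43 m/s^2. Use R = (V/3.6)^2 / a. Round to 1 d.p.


Convert speed: V = 105 / 3.6 = 29.1667 m/s
V^2 = 850.6944 m^2/s^2
R_v = 850.6944 / 0.43
R_v = 1978.4 m

1978.4


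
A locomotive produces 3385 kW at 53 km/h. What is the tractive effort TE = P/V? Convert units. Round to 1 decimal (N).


Convert: P = 3385 kW = 3385000 W
V = 53 / 3.6 = 14.7222 m/s
TE = 3385000 / 14.7222
TE = 229924.5 N

229924.5


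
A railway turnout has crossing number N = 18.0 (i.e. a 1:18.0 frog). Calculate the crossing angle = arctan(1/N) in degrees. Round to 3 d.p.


1/N = 1/18.0 = 0.055556
angle = arctan(0.055556) = 0.055499 rad
angle = 0.055499 * 180/pi = 3.180 degrees

3.180


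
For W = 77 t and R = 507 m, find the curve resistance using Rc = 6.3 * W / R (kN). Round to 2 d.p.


Rc = 6.3 * W / R
Rc = 6.3 * 77 / 507
Rc = 485.1 / 507
Rc = 0.96 kN

0.96


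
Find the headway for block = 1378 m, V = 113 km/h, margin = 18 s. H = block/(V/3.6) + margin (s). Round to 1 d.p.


V = 113 / 3.6 = 31.3889 m/s
Block traversal time = 1378 / 31.3889 = 43.9009 s
Headway = 43.9009 + 18
Headway = 61.9 s

61.9


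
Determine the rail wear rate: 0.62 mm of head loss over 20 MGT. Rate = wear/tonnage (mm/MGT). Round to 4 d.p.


Wear rate = total wear / cumulative tonnage
Rate = 0.62 / 20
Rate = 0.0310 mm/MGT

0.0310


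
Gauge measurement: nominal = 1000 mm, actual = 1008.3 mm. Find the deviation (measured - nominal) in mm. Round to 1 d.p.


Deviation = measured - nominal
Deviation = 1008.3 - 1000
Deviation = 8.3 mm

8.3


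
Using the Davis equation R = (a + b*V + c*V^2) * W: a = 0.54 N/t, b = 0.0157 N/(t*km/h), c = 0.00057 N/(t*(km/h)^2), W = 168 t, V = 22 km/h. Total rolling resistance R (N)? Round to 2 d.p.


b*V = 0.0157 * 22 = 0.3454
c*V^2 = 0.00057 * 484 = 0.27588
R_per_t = 0.54 + 0.3454 + 0.27588 = 1.16128 N/t
R_total = 1.16128 * 168 = 195.10 N

195.10


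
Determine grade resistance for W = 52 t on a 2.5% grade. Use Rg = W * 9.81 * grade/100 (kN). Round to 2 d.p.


Rg = W * 9.81 * grade / 100
Rg = 52 * 9.81 * 2.5 / 100
Rg = 510.12 * 0.025
Rg = 12.75 kN

12.75


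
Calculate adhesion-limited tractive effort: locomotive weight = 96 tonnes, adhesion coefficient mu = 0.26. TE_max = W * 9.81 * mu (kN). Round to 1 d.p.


TE_max = W * g * mu
TE_max = 96 * 9.81 * 0.26
TE_max = 941.76 * 0.26
TE_max = 244.9 kN

244.9


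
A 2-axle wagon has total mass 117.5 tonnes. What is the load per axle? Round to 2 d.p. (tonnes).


Load per axle = total weight / number of axles
Load = 117.5 / 2
Load = 58.75 tonnes

58.75


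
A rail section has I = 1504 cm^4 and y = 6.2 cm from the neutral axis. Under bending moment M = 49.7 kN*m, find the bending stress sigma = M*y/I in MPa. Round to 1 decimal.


Convert units:
M = 49.7 kN*m = 49700000 N*mm
y = 6.2 cm = 62 mm
I = 1504 cm^4 = 15040000 mm^4
sigma = 49700000 * 62 / 15040000
sigma = 204.9 MPa

204.9


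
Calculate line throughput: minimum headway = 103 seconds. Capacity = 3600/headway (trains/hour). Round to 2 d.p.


Capacity = 3600 / headway
Capacity = 3600 / 103
Capacity = 34.95 trains/hour

34.95


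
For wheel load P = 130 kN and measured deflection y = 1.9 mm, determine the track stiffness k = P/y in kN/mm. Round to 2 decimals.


Track stiffness k = P / y
k = 130 / 1.9
k = 68.42 kN/mm

68.42


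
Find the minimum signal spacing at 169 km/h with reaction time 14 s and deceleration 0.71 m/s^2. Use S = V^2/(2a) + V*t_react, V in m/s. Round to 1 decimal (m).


V = 169 / 3.6 = 46.9444 m/s
Braking distance = 46.9444^2 / (2*0.71) = 1551.9584 m
Sighting distance = 46.9444 * 14 = 657.2222 m
S = 1551.9584 + 657.2222 = 2209.2 m

2209.2


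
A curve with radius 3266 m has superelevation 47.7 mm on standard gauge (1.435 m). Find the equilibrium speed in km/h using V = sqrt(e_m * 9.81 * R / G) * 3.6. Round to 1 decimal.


Convert cant: e = 47.7 mm = 0.0477 m
V_ms = sqrt(0.0477 * 9.81 * 3266 / 1.435)
V_ms = sqrt(1065.005047) = 32.6344 m/s
V = 32.6344 * 3.6 = 117.5 km/h

117.5


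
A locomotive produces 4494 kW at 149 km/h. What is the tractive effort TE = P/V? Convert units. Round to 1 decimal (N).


Convert: P = 4494 kW = 4494000 W
V = 149 / 3.6 = 41.3889 m/s
TE = 4494000 / 41.3889
TE = 108579.9 N

108579.9


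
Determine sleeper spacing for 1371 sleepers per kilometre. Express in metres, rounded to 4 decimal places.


Spacing = 1000 m / number of sleepers
Spacing = 1000 / 1371
Spacing = 0.7294 m

0.7294


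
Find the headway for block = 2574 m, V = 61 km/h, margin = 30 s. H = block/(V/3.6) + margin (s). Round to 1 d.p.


V = 61 / 3.6 = 16.9444 m/s
Block traversal time = 2574 / 16.9444 = 151.9082 s
Headway = 151.9082 + 30
Headway = 181.9 s

181.9


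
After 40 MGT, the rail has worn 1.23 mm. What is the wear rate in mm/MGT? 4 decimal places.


Wear rate = total wear / cumulative tonnage
Rate = 1.23 / 40
Rate = 0.0308 mm/MGT

0.0308


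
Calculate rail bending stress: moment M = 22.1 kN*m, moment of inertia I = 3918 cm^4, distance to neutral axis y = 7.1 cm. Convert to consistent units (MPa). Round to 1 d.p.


Convert units:
M = 22.1 kN*m = 22100000 N*mm
y = 7.1 cm = 71 mm
I = 3918 cm^4 = 39180000 mm^4
sigma = 22100000 * 71 / 39180000
sigma = 40.0 MPa

40.0


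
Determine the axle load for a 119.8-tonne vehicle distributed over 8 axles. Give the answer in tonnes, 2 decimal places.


Load per axle = total weight / number of axles
Load = 119.8 / 8
Load = 14.98 tonnes

14.98


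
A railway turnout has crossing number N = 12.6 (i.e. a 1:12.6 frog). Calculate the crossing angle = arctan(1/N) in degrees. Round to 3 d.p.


1/N = 1/12.6 = 0.079365
angle = arctan(0.079365) = 0.079199 rad
angle = 0.079199 * 180/pi = 4.538 degrees

4.538


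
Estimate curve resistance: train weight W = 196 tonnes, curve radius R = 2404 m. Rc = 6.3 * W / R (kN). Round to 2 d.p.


Rc = 6.3 * W / R
Rc = 6.3 * 196 / 2404
Rc = 1234.8 / 2404
Rc = 0.51 kN

0.51


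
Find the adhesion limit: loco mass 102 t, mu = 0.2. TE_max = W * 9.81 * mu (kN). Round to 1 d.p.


TE_max = W * g * mu
TE_max = 102 * 9.81 * 0.2
TE_max = 1000.62 * 0.2
TE_max = 200.1 kN

200.1


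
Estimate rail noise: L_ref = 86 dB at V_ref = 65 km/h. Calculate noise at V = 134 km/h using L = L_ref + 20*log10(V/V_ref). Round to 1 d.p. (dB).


V/V_ref = 134 / 65 = 2.061538
log10(2.061538) = 0.314191
20 * 0.314191 = 6.2838
L = 86 + 6.2838 = 92.3 dB

92.3


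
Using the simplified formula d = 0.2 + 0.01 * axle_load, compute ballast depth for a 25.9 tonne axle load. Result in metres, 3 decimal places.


d = 0.2 + 0.01 * 25.9
d = 0.2 + 0.259
d = 0.459 m

0.459


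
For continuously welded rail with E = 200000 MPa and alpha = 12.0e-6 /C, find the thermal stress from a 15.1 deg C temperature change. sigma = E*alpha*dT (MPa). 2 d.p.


sigma = E * alpha * dT
sigma = 200000 * 12.0e-6 * 15.1
sigma = 2.4 * 15.1
sigma = 36.24 MPa

36.24


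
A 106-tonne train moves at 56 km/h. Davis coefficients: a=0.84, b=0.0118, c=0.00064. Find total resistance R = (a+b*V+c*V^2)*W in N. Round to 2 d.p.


b*V = 0.0118 * 56 = 0.6608
c*V^2 = 0.00064 * 3136 = 2.00704
R_per_t = 0.84 + 0.6608 + 2.00704 = 3.50784 N/t
R_total = 3.50784 * 106 = 371.83 N

371.83


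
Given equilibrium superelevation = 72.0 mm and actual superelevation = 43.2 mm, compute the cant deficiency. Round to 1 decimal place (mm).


Cant deficiency = equilibrium cant - actual cant
CD = 72.0 - 43.2
CD = 28.8 mm

28.8


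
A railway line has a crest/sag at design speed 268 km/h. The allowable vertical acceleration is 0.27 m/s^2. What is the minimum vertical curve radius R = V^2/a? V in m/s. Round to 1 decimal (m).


Convert speed: V = 268 / 3.6 = 74.4444 m/s
V^2 = 5541.9753 m^2/s^2
R_v = 5541.9753 / 0.27
R_v = 20525.8 m

20525.8


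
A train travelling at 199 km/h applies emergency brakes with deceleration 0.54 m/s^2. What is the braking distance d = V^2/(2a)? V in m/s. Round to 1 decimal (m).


Convert speed: V = 199 / 3.6 = 55.2778 m/s
V^2 = 3055.6327
d = 3055.6327 / (2 * 0.54)
d = 3055.6327 / 1.08
d = 2829.3 m

2829.3


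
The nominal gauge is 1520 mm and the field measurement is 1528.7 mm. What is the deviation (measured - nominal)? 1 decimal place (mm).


Deviation = measured - nominal
Deviation = 1528.7 - 1520
Deviation = 8.7 mm

8.7


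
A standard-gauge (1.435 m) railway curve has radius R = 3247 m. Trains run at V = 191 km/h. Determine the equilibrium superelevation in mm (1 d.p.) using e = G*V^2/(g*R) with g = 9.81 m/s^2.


Convert speed: V = 191 / 3.6 = 53.0556 m/s
Apply formula: e = 1.435 * 53.0556^2 / (9.81 * 3247)
e = 1.435 * 2814.892 / 31853.07
e = 0.126813 m = 126.8 mm

126.8


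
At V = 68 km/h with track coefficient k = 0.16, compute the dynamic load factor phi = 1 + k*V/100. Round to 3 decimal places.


phi = 1 + k * V / 100
phi = 1 + 0.16 * 68 / 100
phi = 1 + 0.1088
phi = 1.109

1.109


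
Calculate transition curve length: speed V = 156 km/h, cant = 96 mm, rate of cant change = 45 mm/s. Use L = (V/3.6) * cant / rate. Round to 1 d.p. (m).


Convert speed: V = 156 / 3.6 = 43.3333 m/s
L = 43.3333 * 96 / 45
L = 4160.0 / 45
L = 92.4 m

92.4


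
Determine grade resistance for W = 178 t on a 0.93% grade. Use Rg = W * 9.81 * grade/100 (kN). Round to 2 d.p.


Rg = W * 9.81 * grade / 100
Rg = 178 * 9.81 * 0.93 / 100
Rg = 1746.18 * 0.0093
Rg = 16.24 kN

16.24


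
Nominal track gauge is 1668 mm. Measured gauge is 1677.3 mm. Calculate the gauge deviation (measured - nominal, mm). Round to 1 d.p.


Deviation = measured - nominal
Deviation = 1677.3 - 1668
Deviation = 9.3 mm

9.3


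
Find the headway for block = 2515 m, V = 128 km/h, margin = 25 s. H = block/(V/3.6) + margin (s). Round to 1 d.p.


V = 128 / 3.6 = 35.5556 m/s
Block traversal time = 2515 / 35.5556 = 70.7344 s
Headway = 70.7344 + 25
Headway = 95.7 s

95.7


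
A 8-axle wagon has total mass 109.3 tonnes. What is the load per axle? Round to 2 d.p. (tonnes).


Load per axle = total weight / number of axles
Load = 109.3 / 8
Load = 13.66 tonnes

13.66


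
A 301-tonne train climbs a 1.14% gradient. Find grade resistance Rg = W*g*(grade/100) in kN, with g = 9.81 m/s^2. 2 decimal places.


Rg = W * 9.81 * grade / 100
Rg = 301 * 9.81 * 1.14 / 100
Rg = 2952.81 * 0.0114
Rg = 33.66 kN

33.66


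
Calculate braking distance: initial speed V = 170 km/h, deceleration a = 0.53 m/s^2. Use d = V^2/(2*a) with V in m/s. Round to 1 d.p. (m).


Convert speed: V = 170 / 3.6 = 47.2222 m/s
V^2 = 2229.9383
d = 2229.9383 / (2 * 0.53)
d = 2229.9383 / 1.06
d = 2103.7 m

2103.7


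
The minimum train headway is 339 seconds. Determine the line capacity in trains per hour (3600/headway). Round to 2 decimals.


Capacity = 3600 / headway
Capacity = 3600 / 339
Capacity = 10.62 trains/hour

10.62


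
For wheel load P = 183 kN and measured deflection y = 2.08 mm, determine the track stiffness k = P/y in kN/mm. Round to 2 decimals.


Track stiffness k = P / y
k = 183 / 2.08
k = 87.98 kN/mm

87.98


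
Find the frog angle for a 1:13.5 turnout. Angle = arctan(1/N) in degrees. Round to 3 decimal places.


1/N = 1/13.5 = 0.074074
angle = arctan(0.074074) = 0.073939 rad
angle = 0.073939 * 180/pi = 4.236 degrees

4.236


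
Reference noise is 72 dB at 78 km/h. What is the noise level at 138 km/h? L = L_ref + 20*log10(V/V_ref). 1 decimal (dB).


V/V_ref = 138 / 78 = 1.769231
log10(1.769231) = 0.247784
20 * 0.247784 = 4.9557
L = 72 + 4.9557 = 77.0 dB

77.0


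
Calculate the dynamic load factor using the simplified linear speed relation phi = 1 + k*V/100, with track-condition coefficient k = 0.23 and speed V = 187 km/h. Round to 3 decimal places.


phi = 1 + k * V / 100
phi = 1 + 0.23 * 187 / 100
phi = 1 + 0.4301
phi = 1.430

1.430


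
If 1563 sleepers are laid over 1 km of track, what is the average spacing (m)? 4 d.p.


Spacing = 1000 m / number of sleepers
Spacing = 1000 / 1563
Spacing = 0.6398 m

0.6398


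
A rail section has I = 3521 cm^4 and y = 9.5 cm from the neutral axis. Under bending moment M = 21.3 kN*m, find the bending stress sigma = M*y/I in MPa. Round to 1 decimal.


Convert units:
M = 21.3 kN*m = 21300000 N*mm
y = 9.5 cm = 95 mm
I = 3521 cm^4 = 35210000 mm^4
sigma = 21300000 * 95 / 35210000
sigma = 57.5 MPa

57.5
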